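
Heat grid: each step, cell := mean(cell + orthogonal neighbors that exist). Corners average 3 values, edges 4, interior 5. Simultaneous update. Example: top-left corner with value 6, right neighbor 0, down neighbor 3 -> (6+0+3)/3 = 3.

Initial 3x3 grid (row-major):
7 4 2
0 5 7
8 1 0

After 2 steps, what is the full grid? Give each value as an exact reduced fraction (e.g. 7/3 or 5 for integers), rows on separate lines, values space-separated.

After step 1:
  11/3 9/2 13/3
  5 17/5 7/2
  3 7/2 8/3
After step 2:
  79/18 159/40 37/9
  113/30 199/50 139/40
  23/6 377/120 29/9

Answer: 79/18 159/40 37/9
113/30 199/50 139/40
23/6 377/120 29/9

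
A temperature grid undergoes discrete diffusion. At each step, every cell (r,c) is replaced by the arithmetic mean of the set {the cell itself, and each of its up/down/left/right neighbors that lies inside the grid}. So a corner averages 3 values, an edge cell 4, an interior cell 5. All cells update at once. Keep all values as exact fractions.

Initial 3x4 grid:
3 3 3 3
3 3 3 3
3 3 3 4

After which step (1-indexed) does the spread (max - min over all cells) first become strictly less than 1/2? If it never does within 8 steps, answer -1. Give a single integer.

Answer: 1

Derivation:
Step 1: max=10/3, min=3, spread=1/3
  -> spread < 1/2 first at step 1
Step 2: max=59/18, min=3, spread=5/18
Step 3: max=689/216, min=3, spread=41/216
Step 4: max=81977/25920, min=3, spread=4217/25920
Step 5: max=4874749/1555200, min=21679/7200, spread=38417/311040
Step 6: max=291136211/93312000, min=434597/144000, spread=1903471/18662400
Step 7: max=17397149089/5598720000, min=13075759/4320000, spread=18038617/223948800
Step 8: max=1041037782851/335923200000, min=1179326759/388800000, spread=883978523/13436928000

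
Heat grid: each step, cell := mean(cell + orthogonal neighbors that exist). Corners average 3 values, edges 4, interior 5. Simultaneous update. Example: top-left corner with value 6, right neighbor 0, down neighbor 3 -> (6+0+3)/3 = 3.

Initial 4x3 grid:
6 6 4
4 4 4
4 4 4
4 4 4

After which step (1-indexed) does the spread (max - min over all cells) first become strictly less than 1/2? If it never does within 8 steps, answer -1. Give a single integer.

Answer: 6

Derivation:
Step 1: max=16/3, min=4, spread=4/3
Step 2: max=89/18, min=4, spread=17/18
Step 3: max=5167/1080, min=4, spread=847/1080
Step 4: max=75431/16200, min=908/225, spread=2011/3240
Step 5: max=8906783/1944000, min=219713/54000, spread=199423/388800
Step 6: max=527464867/116640000, min=4435249/1080000, spread=1938319/4665600
  -> spread < 1/2 first at step 6
Step 7: max=31355277053/6998400000, min=402244199/97200000, spread=95747789/279936000
Step 8: max=1867185255127/419904000000, min=24301143941/5832000000, spread=940023131/3359232000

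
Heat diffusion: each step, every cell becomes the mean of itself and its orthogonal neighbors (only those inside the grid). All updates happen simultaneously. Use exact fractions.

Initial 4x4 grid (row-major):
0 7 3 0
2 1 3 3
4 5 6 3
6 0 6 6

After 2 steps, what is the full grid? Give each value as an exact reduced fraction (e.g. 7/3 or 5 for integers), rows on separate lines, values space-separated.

After step 1:
  3 11/4 13/4 2
  7/4 18/5 16/5 9/4
  17/4 16/5 23/5 9/2
  10/3 17/4 9/2 5
After step 2:
  5/2 63/20 14/5 5/2
  63/20 29/10 169/50 239/80
  47/15 199/50 4 327/80
  71/18 917/240 367/80 14/3

Answer: 5/2 63/20 14/5 5/2
63/20 29/10 169/50 239/80
47/15 199/50 4 327/80
71/18 917/240 367/80 14/3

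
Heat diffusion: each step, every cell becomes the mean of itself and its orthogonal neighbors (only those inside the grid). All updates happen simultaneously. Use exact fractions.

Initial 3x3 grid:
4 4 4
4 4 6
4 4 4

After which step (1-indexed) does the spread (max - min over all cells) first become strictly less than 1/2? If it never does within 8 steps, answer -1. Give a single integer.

Answer: 3

Derivation:
Step 1: max=14/3, min=4, spread=2/3
Step 2: max=547/120, min=4, spread=67/120
Step 3: max=4757/1080, min=407/100, spread=1807/5400
  -> spread < 1/2 first at step 3
Step 4: max=1885963/432000, min=11161/2700, spread=33401/144000
Step 5: max=16781933/3888000, min=1123391/270000, spread=3025513/19440000
Step 6: max=6685726867/1555200000, min=60355949/14400000, spread=53531/497664
Step 7: max=399280925849/93312000000, min=16343116051/3888000000, spread=450953/5971968
Step 8: max=23903783560603/5598720000000, min=1967248610519/466560000000, spread=3799043/71663616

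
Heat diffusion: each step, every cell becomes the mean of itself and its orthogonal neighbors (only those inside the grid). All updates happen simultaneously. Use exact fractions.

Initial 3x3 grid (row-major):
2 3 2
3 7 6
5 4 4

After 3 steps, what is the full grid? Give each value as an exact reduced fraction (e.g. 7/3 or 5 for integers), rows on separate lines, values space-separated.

After step 1:
  8/3 7/2 11/3
  17/4 23/5 19/4
  4 5 14/3
After step 2:
  125/36 433/120 143/36
  931/240 221/50 1061/240
  53/12 137/30 173/36
After step 3:
  7891/2160 27851/7200 8641/2160
  58277/14400 4179/1000 63427/14400
  343/80 4097/900 9931/2160

Answer: 7891/2160 27851/7200 8641/2160
58277/14400 4179/1000 63427/14400
343/80 4097/900 9931/2160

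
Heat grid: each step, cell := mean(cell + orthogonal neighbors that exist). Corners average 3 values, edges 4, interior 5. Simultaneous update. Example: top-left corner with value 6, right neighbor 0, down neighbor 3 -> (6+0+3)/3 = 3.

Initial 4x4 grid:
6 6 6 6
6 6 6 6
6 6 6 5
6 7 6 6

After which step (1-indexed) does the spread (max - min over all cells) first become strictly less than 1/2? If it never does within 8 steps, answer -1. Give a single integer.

Answer: 3

Derivation:
Step 1: max=19/3, min=17/3, spread=2/3
Step 2: max=751/120, min=689/120, spread=31/60
Step 3: max=6691/1080, min=7033/1200, spread=3613/10800
  -> spread < 1/2 first at step 3
Step 4: max=39773/6480, min=635849/108000, spread=81103/324000
Step 5: max=5947891/972000, min=6387103/1080000, spread=1994983/9720000
Step 6: max=35527013/5832000, min=57666413/9720000, spread=2317913/14580000
Step 7: max=5315959531/874800000, min=5775196723/972000000, spread=1182824803/8748000000
Step 8: max=31816409693/5248800000, min=52043000933/8748000000, spread=1476522833/13122000000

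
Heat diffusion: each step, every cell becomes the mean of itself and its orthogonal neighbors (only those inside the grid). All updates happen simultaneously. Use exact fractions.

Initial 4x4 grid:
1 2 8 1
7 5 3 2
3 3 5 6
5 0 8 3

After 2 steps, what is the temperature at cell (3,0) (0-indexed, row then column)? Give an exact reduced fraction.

Answer: 67/18

Derivation:
Step 1: cell (3,0) = 8/3
Step 2: cell (3,0) = 67/18
Full grid after step 2:
  34/9 89/24 473/120 61/18
  95/24 99/25 201/50 229/60
  431/120 207/50 104/25 53/12
  67/18 52/15 14/3 41/9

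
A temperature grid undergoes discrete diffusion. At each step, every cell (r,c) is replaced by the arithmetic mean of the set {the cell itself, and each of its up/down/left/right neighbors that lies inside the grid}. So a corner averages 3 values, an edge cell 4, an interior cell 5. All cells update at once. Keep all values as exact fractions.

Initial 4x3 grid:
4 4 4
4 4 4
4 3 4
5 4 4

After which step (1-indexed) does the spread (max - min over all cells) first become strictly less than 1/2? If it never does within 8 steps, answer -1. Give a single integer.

Step 1: max=13/3, min=15/4, spread=7/12
Step 2: max=37/9, min=387/100, spread=217/900
  -> spread < 1/2 first at step 2
Step 3: max=548/135, min=9337/2400, spread=3647/21600
Step 4: max=64979/16200, min=31351/8000, spread=59729/648000
Step 5: max=3884431/972000, min=8495003/2160000, spread=1233593/19440000
Step 6: max=116102377/29160000, min=21261973/5400000, spread=3219307/72900000
Step 7: max=13910651011/3499200000, min=3065795183/777600000, spread=1833163/55987200
Step 8: max=833459585549/209952000000, min=184090929997/46656000000, spread=80806409/3359232000

Answer: 2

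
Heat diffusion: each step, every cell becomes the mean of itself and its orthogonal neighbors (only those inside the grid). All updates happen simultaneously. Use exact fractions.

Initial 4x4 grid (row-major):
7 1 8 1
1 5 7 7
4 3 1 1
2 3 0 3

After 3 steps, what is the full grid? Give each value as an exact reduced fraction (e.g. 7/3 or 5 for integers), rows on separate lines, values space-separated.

After step 1:
  3 21/4 17/4 16/3
  17/4 17/5 28/5 4
  5/2 16/5 12/5 3
  3 2 7/4 4/3
After step 2:
  25/6 159/40 613/120 163/36
  263/80 217/50 393/100 269/60
  259/80 27/10 319/100 161/60
  5/2 199/80 449/240 73/36
After step 3:
  2743/720 1759/400 15787/3600 5083/1080
  9019/2400 7293/2000 12631/3000 7031/1800
  469/160 3191/1000 17249/6000 5573/1800
  329/120 1147/480 17237/7200 4739/2160

Answer: 2743/720 1759/400 15787/3600 5083/1080
9019/2400 7293/2000 12631/3000 7031/1800
469/160 3191/1000 17249/6000 5573/1800
329/120 1147/480 17237/7200 4739/2160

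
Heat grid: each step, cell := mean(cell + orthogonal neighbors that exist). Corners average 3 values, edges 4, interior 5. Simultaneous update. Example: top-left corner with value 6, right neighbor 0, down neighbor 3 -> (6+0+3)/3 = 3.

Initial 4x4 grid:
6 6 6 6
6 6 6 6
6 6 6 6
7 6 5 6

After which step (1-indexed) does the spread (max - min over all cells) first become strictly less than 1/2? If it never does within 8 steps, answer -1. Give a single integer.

Answer: 2

Derivation:
Step 1: max=19/3, min=17/3, spread=2/3
Step 2: max=223/36, min=1393/240, spread=281/720
  -> spread < 1/2 first at step 2
Step 3: max=661/108, min=12583/2160, spread=637/2160
Step 4: max=98447/16200, min=380293/64800, spread=2699/12960
Step 5: max=2941559/486000, min=11451919/1944000, spread=314317/1944000
Step 6: max=234731287/38880000, min=344778301/58320000, spread=14637259/116640000
Step 7: max=35143891343/5832000000, min=10368042703/1749600000, spread=1751246999/17496000000
Step 8: max=350998812857/58320000000, min=311654222293/52488000000, spread=42447092783/524880000000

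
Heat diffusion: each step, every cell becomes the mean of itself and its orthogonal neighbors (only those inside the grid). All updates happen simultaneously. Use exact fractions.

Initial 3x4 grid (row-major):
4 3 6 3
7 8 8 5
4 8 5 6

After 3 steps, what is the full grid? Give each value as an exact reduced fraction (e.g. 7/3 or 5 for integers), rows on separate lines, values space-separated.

Answer: 2977/540 39727/7200 39427/7200 11419/2160
27973/4800 3003/500 11667/2000 13489/2400
13343/2160 11213/1800 22201/3600 6307/1080

Derivation:
After step 1:
  14/3 21/4 5 14/3
  23/4 34/5 32/5 11/2
  19/3 25/4 27/4 16/3
After step 2:
  47/9 1303/240 1279/240 91/18
  471/80 609/100 609/100 219/40
  55/9 98/15 371/60 211/36
After step 3:
  2977/540 39727/7200 39427/7200 11419/2160
  27973/4800 3003/500 11667/2000 13489/2400
  13343/2160 11213/1800 22201/3600 6307/1080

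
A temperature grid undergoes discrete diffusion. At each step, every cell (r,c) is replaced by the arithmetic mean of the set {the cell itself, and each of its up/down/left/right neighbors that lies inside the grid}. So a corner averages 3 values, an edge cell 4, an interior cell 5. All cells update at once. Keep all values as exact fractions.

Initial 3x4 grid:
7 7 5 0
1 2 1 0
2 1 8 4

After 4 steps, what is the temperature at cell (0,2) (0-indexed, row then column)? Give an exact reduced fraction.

Step 1: cell (0,2) = 13/4
Step 2: cell (0,2) = 401/120
Step 3: cell (0,2) = 10883/3600
Step 4: cell (0,2) = 42367/13500
Full grid after step 4:
  9799/2700 61741/18000 42367/13500 355127/129600
  87259/27000 588971/180000 1061867/360000 2435383/864000
  195101/64800 636017/216000 216499/72000 4517/1600

Answer: 42367/13500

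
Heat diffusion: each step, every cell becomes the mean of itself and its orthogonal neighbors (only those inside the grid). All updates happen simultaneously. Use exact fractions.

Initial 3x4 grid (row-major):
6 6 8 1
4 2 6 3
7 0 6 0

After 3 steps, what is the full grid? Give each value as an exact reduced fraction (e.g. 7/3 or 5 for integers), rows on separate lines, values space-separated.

After step 1:
  16/3 11/2 21/4 4
  19/4 18/5 5 5/2
  11/3 15/4 3 3
After step 2:
  187/36 1181/240 79/16 47/12
  347/80 113/25 387/100 29/8
  73/18 841/240 59/16 17/6
After step 3:
  5203/1080 35231/7200 3529/800 599/144
  7243/1600 8461/2000 516/125 2849/800
  4283/1080 28381/7200 2779/800 487/144

Answer: 5203/1080 35231/7200 3529/800 599/144
7243/1600 8461/2000 516/125 2849/800
4283/1080 28381/7200 2779/800 487/144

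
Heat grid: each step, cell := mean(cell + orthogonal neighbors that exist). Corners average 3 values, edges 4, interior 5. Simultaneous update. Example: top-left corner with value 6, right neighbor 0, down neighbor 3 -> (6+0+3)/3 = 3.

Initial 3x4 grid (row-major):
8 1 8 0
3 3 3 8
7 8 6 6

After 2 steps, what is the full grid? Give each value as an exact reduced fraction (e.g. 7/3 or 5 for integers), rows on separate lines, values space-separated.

After step 1:
  4 5 3 16/3
  21/4 18/5 28/5 17/4
  6 6 23/4 20/3
After step 2:
  19/4 39/10 71/15 151/36
  377/80 509/100 111/25 437/80
  23/4 427/80 1441/240 50/9

Answer: 19/4 39/10 71/15 151/36
377/80 509/100 111/25 437/80
23/4 427/80 1441/240 50/9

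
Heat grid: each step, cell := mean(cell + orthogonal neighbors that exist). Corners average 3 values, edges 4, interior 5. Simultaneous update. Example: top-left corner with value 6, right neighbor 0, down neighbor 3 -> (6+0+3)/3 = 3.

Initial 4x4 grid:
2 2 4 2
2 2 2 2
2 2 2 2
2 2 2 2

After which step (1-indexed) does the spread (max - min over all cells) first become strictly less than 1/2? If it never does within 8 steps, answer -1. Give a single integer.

Step 1: max=8/3, min=2, spread=2/3
Step 2: max=151/60, min=2, spread=31/60
Step 3: max=1291/540, min=2, spread=211/540
  -> spread < 1/2 first at step 3
Step 4: max=124843/54000, min=2, spread=16843/54000
Step 5: max=1110643/486000, min=9079/4500, spread=130111/486000
Step 6: max=32802367/14580000, min=547159/270000, spread=3255781/14580000
Step 7: max=975153691/437400000, min=551107/270000, spread=82360351/437400000
Step 8: max=28995316891/13122000000, min=99706441/48600000, spread=2074577821/13122000000

Answer: 3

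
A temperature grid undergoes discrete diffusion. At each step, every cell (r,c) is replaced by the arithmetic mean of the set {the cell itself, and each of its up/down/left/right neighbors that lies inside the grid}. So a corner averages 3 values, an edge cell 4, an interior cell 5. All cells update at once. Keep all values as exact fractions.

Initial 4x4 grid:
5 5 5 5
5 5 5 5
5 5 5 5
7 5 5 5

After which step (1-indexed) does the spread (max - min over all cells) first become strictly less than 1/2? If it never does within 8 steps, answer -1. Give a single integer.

Step 1: max=17/3, min=5, spread=2/3
Step 2: max=50/9, min=5, spread=5/9
Step 3: max=581/108, min=5, spread=41/108
  -> spread < 1/2 first at step 3
Step 4: max=17243/3240, min=5, spread=1043/3240
Step 5: max=511553/97200, min=5, spread=25553/97200
Step 6: max=15251459/2916000, min=45079/9000, spread=645863/2916000
Step 7: max=455041691/87480000, min=300971/60000, spread=16225973/87480000
Step 8: max=13599477983/2624400000, min=135701/27000, spread=409340783/2624400000

Answer: 3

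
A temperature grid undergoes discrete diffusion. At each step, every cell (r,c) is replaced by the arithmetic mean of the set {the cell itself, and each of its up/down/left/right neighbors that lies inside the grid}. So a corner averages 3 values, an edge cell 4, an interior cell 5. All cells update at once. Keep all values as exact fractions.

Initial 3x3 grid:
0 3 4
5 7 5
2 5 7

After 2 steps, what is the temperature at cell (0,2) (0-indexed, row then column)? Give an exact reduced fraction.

Step 1: cell (0,2) = 4
Step 2: cell (0,2) = 53/12
Full grid after step 2:
  29/9 91/24 53/12
  91/24 23/5 245/48
  17/4 239/48 50/9

Answer: 53/12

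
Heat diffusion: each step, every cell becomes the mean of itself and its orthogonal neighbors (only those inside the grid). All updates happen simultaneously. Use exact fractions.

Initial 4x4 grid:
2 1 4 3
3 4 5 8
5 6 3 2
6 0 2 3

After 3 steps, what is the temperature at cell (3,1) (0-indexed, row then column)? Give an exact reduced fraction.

Step 1: cell (3,1) = 7/2
Step 2: cell (3,1) = 383/120
Step 3: cell (3,1) = 2521/720
Full grid after step 3:
  371/120 667/200 757/200 511/120
  4187/1200 3621/1000 3961/1000 4927/1200
  557/144 5497/1500 5387/1500 2621/720
  1007/270 2521/720 2237/720 416/135

Answer: 2521/720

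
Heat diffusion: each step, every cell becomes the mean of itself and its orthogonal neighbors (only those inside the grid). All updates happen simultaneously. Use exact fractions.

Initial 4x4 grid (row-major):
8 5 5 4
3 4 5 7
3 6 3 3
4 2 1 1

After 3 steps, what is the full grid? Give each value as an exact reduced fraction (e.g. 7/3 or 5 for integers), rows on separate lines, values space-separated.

Answer: 10631/2160 7147/1440 7051/1440 5269/1080
3257/720 27077/6000 2669/600 6271/1440
1561/400 3707/1000 21247/6000 4943/1440
1211/360 238/75 101/36 5941/2160

Derivation:
After step 1:
  16/3 11/2 19/4 16/3
  9/2 23/5 24/5 19/4
  4 18/5 18/5 7/2
  3 13/4 7/4 5/3
After step 2:
  46/9 1211/240 1223/240 89/18
  553/120 23/5 9/2 1103/240
  151/40 381/100 69/20 811/240
  41/12 29/10 77/30 83/36
After step 3:
  10631/2160 7147/1440 7051/1440 5269/1080
  3257/720 27077/6000 2669/600 6271/1440
  1561/400 3707/1000 21247/6000 4943/1440
  1211/360 238/75 101/36 5941/2160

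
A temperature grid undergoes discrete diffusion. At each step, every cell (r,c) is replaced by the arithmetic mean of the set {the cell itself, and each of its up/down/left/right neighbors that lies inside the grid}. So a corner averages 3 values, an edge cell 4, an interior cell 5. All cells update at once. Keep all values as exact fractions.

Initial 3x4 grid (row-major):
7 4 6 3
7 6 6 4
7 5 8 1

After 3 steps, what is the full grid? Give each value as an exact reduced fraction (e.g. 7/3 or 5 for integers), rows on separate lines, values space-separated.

Answer: 1429/240 1151/200 4477/900 251/54
89947/14400 34373/6000 15779/3000 32371/7200
13361/2160 1348/225 4627/900 257/54

Derivation:
After step 1:
  6 23/4 19/4 13/3
  27/4 28/5 6 7/2
  19/3 13/2 5 13/3
After step 2:
  37/6 221/40 125/24 151/36
  1481/240 153/25 497/100 109/24
  235/36 703/120 131/24 77/18
After step 3:
  1429/240 1151/200 4477/900 251/54
  89947/14400 34373/6000 15779/3000 32371/7200
  13361/2160 1348/225 4627/900 257/54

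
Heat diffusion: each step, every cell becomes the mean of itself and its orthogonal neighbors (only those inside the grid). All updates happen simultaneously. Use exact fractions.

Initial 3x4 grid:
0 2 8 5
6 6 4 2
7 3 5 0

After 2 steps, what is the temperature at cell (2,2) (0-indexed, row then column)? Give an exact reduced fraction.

Answer: 187/48

Derivation:
Step 1: cell (2,2) = 3
Step 2: cell (2,2) = 187/48
Full grid after step 2:
  137/36 937/240 75/16 25/6
  339/80 116/25 197/50 181/48
  46/9 1067/240 187/48 97/36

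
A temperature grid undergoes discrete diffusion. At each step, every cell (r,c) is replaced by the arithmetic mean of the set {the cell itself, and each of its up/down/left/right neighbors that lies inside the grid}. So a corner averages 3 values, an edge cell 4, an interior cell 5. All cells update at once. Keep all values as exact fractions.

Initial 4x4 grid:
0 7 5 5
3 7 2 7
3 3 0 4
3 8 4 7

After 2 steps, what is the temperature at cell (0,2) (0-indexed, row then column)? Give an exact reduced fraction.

Answer: 581/120

Derivation:
Step 1: cell (0,2) = 19/4
Step 2: cell (0,2) = 581/120
Full grid after step 2:
  34/9 517/120 581/120 179/36
  839/240 104/25 409/100 283/60
  907/240 187/50 81/20 83/20
  73/18 1087/240 337/80 19/4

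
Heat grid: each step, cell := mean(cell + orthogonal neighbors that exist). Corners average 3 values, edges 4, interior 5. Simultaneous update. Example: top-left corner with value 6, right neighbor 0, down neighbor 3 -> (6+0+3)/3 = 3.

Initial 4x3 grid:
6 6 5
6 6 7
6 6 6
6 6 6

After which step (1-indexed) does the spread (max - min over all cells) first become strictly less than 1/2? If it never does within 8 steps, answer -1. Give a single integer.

Answer: 2

Derivation:
Step 1: max=25/4, min=23/4, spread=1/2
Step 2: max=489/80, min=71/12, spread=47/240
  -> spread < 1/2 first at step 2
Step 3: max=14609/2400, min=28573/4800, spread=43/320
Step 4: max=130889/21600, min=258143/43200, spread=727/8640
Step 5: max=13064531/2160000, min=103563493/17280000, spread=63517/1152000
Step 6: max=117512711/19440000, min=932663963/155520000, spread=297509/6220800
Step 7: max=3521660087/583200000, min=56028115417/9331200000, spread=12737839/373248000
Step 8: max=105610884179/17496000000, min=3363101018603/559872000000, spread=131578201/4478976000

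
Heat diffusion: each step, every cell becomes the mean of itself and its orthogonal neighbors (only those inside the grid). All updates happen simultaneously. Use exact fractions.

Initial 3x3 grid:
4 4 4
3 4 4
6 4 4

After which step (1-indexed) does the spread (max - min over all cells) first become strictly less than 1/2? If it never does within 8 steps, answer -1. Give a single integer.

Answer: 2

Derivation:
Step 1: max=9/2, min=11/3, spread=5/6
Step 2: max=157/36, min=58/15, spread=89/180
  -> spread < 1/2 first at step 2
Step 3: max=30233/7200, min=709/180, spread=1873/7200
Step 4: max=539581/129600, min=214597/54000, spread=122741/648000
Step 5: max=106766897/25920000, min=287879/72000, spread=3130457/25920000
Step 6: max=1915427029/466560000, min=195432637/48600000, spread=196368569/2332800000
Step 7: max=114463670063/27993600000, min=9402299849/2332800000, spread=523543/8957952
Step 8: max=6855748378861/1679616000000, min=94261568413/23328000000, spread=4410589/107495424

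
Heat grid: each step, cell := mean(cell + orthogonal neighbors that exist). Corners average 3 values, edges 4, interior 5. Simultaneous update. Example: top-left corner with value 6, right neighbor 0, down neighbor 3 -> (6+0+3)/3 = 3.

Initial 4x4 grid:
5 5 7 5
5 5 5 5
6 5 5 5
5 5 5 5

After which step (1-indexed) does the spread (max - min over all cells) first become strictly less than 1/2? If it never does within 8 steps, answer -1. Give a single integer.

Step 1: max=17/3, min=5, spread=2/3
Step 2: max=331/60, min=5, spread=31/60
Step 3: max=2911/540, min=5, spread=211/540
  -> spread < 1/2 first at step 3
Step 4: max=287779/54000, min=379/75, spread=14899/54000
Step 5: max=2572909/486000, min=5704/1125, spread=108781/486000
Step 6: max=256053031/48600000, min=305971/60000, spread=8216521/48600000
Step 7: max=2296350361/437400000, min=2071103/405000, spread=59559121/437400000
Step 8: max=229167178939/43740000000, min=2492959357/486000000, spread=4800836809/43740000000

Answer: 3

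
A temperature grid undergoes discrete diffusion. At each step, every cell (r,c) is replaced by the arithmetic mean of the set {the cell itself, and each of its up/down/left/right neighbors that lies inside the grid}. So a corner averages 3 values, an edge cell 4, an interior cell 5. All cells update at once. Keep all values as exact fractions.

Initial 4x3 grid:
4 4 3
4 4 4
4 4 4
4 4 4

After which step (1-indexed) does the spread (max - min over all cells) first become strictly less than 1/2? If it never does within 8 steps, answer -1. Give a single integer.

Step 1: max=4, min=11/3, spread=1/3
  -> spread < 1/2 first at step 1
Step 2: max=4, min=67/18, spread=5/18
Step 3: max=4, min=823/216, spread=41/216
Step 4: max=4, min=99463/25920, spread=4217/25920
Step 5: max=28721/7200, min=6011651/1555200, spread=38417/311040
Step 6: max=573403/144000, min=362047789/93312000, spread=1903471/18662400
Step 7: max=17164241/4320000, min=21793890911/5598720000, spread=18038617/223948800
Step 8: max=1542273241/388800000, min=1310424617149/335923200000, spread=883978523/13436928000

Answer: 1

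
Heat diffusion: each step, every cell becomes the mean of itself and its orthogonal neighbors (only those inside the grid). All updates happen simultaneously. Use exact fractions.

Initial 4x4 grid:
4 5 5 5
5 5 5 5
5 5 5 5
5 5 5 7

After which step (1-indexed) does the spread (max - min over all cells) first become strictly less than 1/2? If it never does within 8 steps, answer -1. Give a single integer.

Answer: 4

Derivation:
Step 1: max=17/3, min=14/3, spread=1
Step 2: max=50/9, min=85/18, spread=5/6
Step 3: max=581/108, min=1039/216, spread=41/72
Step 4: max=17243/3240, min=31357/6480, spread=1043/2160
  -> spread < 1/2 first at step 4
Step 5: max=511553/97200, min=946447/194400, spread=25553/64800
Step 6: max=15238661/2916000, min=28539733/5832000, spread=645863/1944000
Step 7: max=56791729/10935000, min=171997949/34992000, spread=16225973/58320000
Step 8: max=13565409383/2624400000, min=25902796417/5248800000, spread=409340783/1749600000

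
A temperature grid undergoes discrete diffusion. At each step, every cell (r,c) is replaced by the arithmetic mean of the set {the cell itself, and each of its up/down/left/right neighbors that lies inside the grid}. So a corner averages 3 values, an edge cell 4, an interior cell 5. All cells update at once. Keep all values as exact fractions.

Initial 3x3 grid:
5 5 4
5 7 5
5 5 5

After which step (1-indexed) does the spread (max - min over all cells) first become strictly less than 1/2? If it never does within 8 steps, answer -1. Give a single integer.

Answer: 2

Derivation:
Step 1: max=11/2, min=14/3, spread=5/6
Step 2: max=269/50, min=91/18, spread=73/225
  -> spread < 1/2 first at step 2
Step 3: max=12713/2400, min=5477/1080, spread=4877/21600
Step 4: max=57079/10800, min=333799/64800, spread=347/2592
Step 5: max=3403163/648000, min=20053853/3888000, spread=2921/31104
Step 6: max=204009811/38880000, min=1208676991/233280000, spread=24611/373248
Step 7: max=12209637167/2332800000, min=72609919877/13996800000, spread=207329/4478976
Step 8: max=731876631199/139968000000, min=4363968615319/839808000000, spread=1746635/53747712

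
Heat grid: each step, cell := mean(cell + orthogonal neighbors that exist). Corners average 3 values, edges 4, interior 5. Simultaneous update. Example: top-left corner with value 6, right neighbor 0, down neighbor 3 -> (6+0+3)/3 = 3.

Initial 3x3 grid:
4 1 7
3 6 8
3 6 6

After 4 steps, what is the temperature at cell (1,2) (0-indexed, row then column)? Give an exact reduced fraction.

Step 1: cell (1,2) = 27/4
Step 2: cell (1,2) = 471/80
Step 3: cell (1,2) = 9079/1600
Step 4: cell (1,2) = 1551439/288000
Full grid after step 4:
  278563/64800 674657/144000 673051/129600
  474899/108000 888577/180000 1551439/288000
  201217/43200 4392067/864000 89947/16200

Answer: 1551439/288000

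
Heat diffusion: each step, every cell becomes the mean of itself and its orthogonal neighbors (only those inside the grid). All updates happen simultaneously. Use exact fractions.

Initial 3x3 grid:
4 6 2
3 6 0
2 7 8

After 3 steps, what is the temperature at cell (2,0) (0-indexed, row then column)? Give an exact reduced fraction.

Answer: 1609/360

Derivation:
Step 1: cell (2,0) = 4
Step 2: cell (2,0) = 9/2
Step 3: cell (2,0) = 1609/360
Full grid after step 3:
  8849/2160 9823/2400 4217/1080
  62263/14400 1069/250 7711/1800
  1609/360 22421/4800 3293/720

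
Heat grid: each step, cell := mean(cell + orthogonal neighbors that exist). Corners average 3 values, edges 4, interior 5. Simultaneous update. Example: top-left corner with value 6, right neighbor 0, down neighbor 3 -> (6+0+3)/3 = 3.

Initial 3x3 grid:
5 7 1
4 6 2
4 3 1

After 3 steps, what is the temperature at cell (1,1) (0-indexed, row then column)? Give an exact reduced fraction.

Step 1: cell (1,1) = 22/5
Step 2: cell (1,1) = 199/50
Step 3: cell (1,1) = 11653/3000
Full grid after step 3:
  5017/1080 60863/14400 7949/2160
  20921/4800 11653/3000 23819/7200
  8569/2160 25219/7200 547/180

Answer: 11653/3000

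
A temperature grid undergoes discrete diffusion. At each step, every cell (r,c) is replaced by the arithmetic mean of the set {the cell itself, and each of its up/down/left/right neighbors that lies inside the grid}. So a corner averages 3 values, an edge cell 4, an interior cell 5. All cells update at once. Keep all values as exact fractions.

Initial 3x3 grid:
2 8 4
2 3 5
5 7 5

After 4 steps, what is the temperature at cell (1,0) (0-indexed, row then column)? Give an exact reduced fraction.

Answer: 11813/2700

Derivation:
Step 1: cell (1,0) = 3
Step 2: cell (1,0) = 25/6
Step 3: cell (1,0) = 2959/720
Step 4: cell (1,0) = 11813/2700
Full grid after step 4:
  36577/8640 783707/172800 60593/12960
  11813/2700 54239/12000 838207/172800
  28609/6480 203983/43200 125251/25920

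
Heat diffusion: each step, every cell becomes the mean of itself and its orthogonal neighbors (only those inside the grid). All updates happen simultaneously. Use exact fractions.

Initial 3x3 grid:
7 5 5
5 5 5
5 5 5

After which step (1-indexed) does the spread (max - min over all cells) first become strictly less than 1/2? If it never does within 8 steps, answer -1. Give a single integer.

Answer: 3

Derivation:
Step 1: max=17/3, min=5, spread=2/3
Step 2: max=50/9, min=5, spread=5/9
Step 3: max=581/108, min=5, spread=41/108
  -> spread < 1/2 first at step 3
Step 4: max=34531/6480, min=911/180, spread=347/1296
Step 5: max=2050937/388800, min=9157/1800, spread=2921/15552
Step 6: max=122468539/23328000, min=1105483/216000, spread=24611/186624
Step 7: max=7317122033/1399680000, min=24956741/4860000, spread=207329/2239488
Step 8: max=437933952451/83980800000, min=1334801599/259200000, spread=1746635/26873856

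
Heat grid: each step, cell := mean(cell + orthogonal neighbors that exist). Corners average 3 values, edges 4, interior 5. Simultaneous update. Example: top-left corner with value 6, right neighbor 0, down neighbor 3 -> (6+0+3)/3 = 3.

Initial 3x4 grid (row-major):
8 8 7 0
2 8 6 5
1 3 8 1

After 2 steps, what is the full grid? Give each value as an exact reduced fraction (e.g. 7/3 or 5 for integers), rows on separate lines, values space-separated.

After step 1:
  6 31/4 21/4 4
  19/4 27/5 34/5 3
  2 5 9/2 14/3
After step 2:
  37/6 61/10 119/20 49/12
  363/80 297/50 499/100 277/60
  47/12 169/40 629/120 73/18

Answer: 37/6 61/10 119/20 49/12
363/80 297/50 499/100 277/60
47/12 169/40 629/120 73/18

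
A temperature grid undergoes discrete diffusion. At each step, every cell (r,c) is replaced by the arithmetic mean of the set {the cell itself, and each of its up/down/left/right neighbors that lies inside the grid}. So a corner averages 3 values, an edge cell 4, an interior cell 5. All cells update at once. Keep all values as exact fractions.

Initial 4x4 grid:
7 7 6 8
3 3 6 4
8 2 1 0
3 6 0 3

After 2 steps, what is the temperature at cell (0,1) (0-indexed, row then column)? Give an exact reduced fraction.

Answer: 671/120

Derivation:
Step 1: cell (0,1) = 23/4
Step 2: cell (0,1) = 671/120
Full grid after step 2:
  50/9 671/120 45/8 23/4
  1147/240 116/25 17/4 33/8
  227/48 67/20 143/50 93/40
  149/36 179/48 161/80 11/6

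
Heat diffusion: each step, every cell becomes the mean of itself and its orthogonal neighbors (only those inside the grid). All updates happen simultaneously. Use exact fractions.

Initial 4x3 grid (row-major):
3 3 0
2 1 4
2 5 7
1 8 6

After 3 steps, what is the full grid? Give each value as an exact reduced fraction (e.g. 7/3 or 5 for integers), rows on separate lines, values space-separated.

Answer: 1025/432 3923/1600 1189/432
2417/900 6171/2000 12343/3600
6109/1800 3041/750 5531/1200
4313/1080 4217/900 637/120

Derivation:
After step 1:
  8/3 7/4 7/3
  2 3 3
  5/2 23/5 11/2
  11/3 5 7
After step 2:
  77/36 39/16 85/36
  61/24 287/100 83/24
  383/120 103/25 201/40
  67/18 76/15 35/6
After step 3:
  1025/432 3923/1600 1189/432
  2417/900 6171/2000 12343/3600
  6109/1800 3041/750 5531/1200
  4313/1080 4217/900 637/120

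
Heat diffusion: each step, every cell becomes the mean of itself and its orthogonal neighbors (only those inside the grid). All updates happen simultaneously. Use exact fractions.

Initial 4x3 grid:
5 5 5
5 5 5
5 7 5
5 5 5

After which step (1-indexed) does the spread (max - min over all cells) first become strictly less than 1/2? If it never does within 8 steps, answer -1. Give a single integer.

Answer: 2

Derivation:
Step 1: max=11/2, min=5, spread=1/2
Step 2: max=273/50, min=5, spread=23/50
  -> spread < 1/2 first at step 2
Step 3: max=12811/2400, min=1013/200, spread=131/480
Step 4: max=114551/21600, min=18391/3600, spread=841/4320
Step 5: max=45742051/8640000, min=3693373/720000, spread=56863/345600
Step 6: max=410334341/77760000, min=33389543/6480000, spread=386393/3110400
Step 7: max=163913723131/31104000000, min=13380358813/2592000000, spread=26795339/248832000
Step 8: max=9815015714129/1866240000000, min=804686149667/155520000000, spread=254051069/2985984000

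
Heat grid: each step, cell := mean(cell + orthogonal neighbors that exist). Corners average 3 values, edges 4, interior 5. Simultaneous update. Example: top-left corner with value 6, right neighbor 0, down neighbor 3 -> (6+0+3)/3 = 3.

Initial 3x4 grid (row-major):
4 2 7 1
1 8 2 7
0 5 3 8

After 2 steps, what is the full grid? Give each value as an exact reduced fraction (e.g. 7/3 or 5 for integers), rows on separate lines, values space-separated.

Answer: 65/18 851/240 373/80 25/6
671/240 43/10 21/5 209/40
37/12 141/40 199/40 5

Derivation:
After step 1:
  7/3 21/4 3 5
  13/4 18/5 27/5 9/2
  2 4 9/2 6
After step 2:
  65/18 851/240 373/80 25/6
  671/240 43/10 21/5 209/40
  37/12 141/40 199/40 5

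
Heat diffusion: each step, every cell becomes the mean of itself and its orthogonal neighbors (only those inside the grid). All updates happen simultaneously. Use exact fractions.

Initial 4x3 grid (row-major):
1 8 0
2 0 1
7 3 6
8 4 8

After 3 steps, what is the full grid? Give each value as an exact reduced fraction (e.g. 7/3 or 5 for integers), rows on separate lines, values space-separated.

Answer: 6643/2160 38621/14400 331/120
6037/1800 4951/1500 7241/2400
16249/3600 12667/3000 10141/2400
2257/432 75751/14400 5

Derivation:
After step 1:
  11/3 9/4 3
  5/2 14/5 7/4
  5 4 9/2
  19/3 23/4 6
After step 2:
  101/36 703/240 7/3
  419/120 133/50 241/80
  107/24 441/100 65/16
  205/36 265/48 65/12
After step 3:
  6643/2160 38621/14400 331/120
  6037/1800 4951/1500 7241/2400
  16249/3600 12667/3000 10141/2400
  2257/432 75751/14400 5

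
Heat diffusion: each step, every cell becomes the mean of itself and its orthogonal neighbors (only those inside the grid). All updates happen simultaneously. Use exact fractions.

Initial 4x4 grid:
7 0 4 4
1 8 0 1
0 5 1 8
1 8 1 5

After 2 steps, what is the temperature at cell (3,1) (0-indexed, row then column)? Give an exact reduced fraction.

Answer: 149/40

Derivation:
Step 1: cell (3,1) = 15/4
Step 2: cell (3,1) = 149/40
Full grid after step 2:
  137/36 733/240 251/80 11/4
  673/240 15/4 277/100 16/5
  263/80 157/50 177/50 11/3
  17/6 149/40 91/24 73/18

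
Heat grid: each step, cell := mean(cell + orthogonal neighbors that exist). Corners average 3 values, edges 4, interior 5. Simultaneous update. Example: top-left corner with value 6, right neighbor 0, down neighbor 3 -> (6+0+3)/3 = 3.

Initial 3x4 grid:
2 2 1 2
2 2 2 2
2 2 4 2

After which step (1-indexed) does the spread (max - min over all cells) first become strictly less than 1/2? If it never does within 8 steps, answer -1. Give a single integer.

Step 1: max=8/3, min=5/3, spread=1
Step 2: max=37/15, min=65/36, spread=119/180
Step 3: max=629/270, min=6851/3600, spread=4607/10800
  -> spread < 1/2 first at step 3
Step 4: max=242897/108000, min=70429/36000, spread=3161/10800
Step 5: max=2143157/972000, min=644549/324000, spread=20951/97200
Step 6: max=63274559/29160000, min=4894007/2430000, spread=181859/1166400
Step 7: max=3760224481/1749600000, min=591890651/291600000, spread=8355223/69984000
Step 8: max=223871498129/104976000000, min=2234960599/1093500000, spread=14904449/167961600

Answer: 3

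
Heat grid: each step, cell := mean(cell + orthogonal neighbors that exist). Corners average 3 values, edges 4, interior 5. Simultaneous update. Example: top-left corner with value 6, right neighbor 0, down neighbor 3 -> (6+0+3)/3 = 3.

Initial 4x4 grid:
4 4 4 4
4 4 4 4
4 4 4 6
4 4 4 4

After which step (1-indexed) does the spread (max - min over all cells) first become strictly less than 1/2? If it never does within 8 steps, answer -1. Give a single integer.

Step 1: max=14/3, min=4, spread=2/3
Step 2: max=271/60, min=4, spread=31/60
Step 3: max=2371/540, min=4, spread=211/540
  -> spread < 1/2 first at step 3
Step 4: max=232843/54000, min=4, spread=16843/54000
Step 5: max=2082643/486000, min=18079/4500, spread=130111/486000
Step 6: max=61962367/14580000, min=1087159/270000, spread=3255781/14580000
Step 7: max=1849953691/437400000, min=1091107/270000, spread=82360351/437400000
Step 8: max=55239316891/13122000000, min=196906441/48600000, spread=2074577821/13122000000

Answer: 3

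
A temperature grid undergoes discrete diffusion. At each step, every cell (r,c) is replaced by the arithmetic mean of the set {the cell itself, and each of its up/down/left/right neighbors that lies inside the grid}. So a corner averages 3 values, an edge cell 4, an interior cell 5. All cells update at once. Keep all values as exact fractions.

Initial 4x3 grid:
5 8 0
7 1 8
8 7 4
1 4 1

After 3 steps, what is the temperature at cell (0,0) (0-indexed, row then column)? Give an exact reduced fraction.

Step 1: cell (0,0) = 20/3
Step 2: cell (0,0) = 185/36
Step 3: cell (0,0) = 5951/1080
Full grid after step 3:
  5951/1080 2303/480 10367/2160
  3733/720 83/16 6331/1440
  46/9 2699/600 425/96
  9593/2160 12269/2880 1393/360

Answer: 5951/1080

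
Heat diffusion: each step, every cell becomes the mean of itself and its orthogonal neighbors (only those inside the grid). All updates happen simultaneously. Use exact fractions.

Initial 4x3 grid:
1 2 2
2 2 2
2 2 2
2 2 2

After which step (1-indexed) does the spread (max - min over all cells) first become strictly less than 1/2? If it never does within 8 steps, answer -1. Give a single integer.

Step 1: max=2, min=5/3, spread=1/3
  -> spread < 1/2 first at step 1
Step 2: max=2, min=31/18, spread=5/18
Step 3: max=2, min=391/216, spread=41/216
Step 4: max=2, min=47623/25920, spread=4217/25920
Step 5: max=14321/7200, min=2901251/1555200, spread=38417/311040
Step 6: max=285403/144000, min=175423789/93312000, spread=1903471/18662400
Step 7: max=8524241/4320000, min=10596450911/5598720000, spread=18038617/223948800
Step 8: max=764673241/388800000, min=638578217149/335923200000, spread=883978523/13436928000

Answer: 1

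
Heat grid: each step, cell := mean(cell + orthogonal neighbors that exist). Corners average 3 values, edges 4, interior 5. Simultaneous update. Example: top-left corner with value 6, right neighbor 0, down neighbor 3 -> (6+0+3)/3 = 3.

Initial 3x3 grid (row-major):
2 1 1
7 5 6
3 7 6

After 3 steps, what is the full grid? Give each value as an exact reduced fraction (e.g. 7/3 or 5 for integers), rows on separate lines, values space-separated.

Answer: 4051/1080 16883/4800 8047/2160
20683/4800 9021/2000 3493/800
5501/1080 24383/4800 11267/2160

Derivation:
After step 1:
  10/3 9/4 8/3
  17/4 26/5 9/2
  17/3 21/4 19/3
After step 2:
  59/18 269/80 113/36
  369/80 429/100 187/40
  91/18 449/80 193/36
After step 3:
  4051/1080 16883/4800 8047/2160
  20683/4800 9021/2000 3493/800
  5501/1080 24383/4800 11267/2160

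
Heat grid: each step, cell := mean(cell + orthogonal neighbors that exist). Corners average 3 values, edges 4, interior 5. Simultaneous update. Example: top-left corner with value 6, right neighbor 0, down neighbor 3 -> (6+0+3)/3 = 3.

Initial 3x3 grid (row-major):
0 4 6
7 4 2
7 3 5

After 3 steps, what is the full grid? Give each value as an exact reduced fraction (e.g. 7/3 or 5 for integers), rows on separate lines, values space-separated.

Answer: 437/108 5687/1440 557/144
6307/1440 1247/300 11609/2880
1997/432 4253/960 112/27

Derivation:
After step 1:
  11/3 7/2 4
  9/2 4 17/4
  17/3 19/4 10/3
After step 2:
  35/9 91/24 47/12
  107/24 21/5 187/48
  179/36 71/16 37/9
After step 3:
  437/108 5687/1440 557/144
  6307/1440 1247/300 11609/2880
  1997/432 4253/960 112/27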